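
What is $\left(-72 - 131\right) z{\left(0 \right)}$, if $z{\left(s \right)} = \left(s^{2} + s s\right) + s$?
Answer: $0$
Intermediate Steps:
$z{\left(s \right)} = s + 2 s^{2}$ ($z{\left(s \right)} = \left(s^{2} + s^{2}\right) + s = 2 s^{2} + s = s + 2 s^{2}$)
$\left(-72 - 131\right) z{\left(0 \right)} = \left(-72 - 131\right) 0 \left(1 + 2 \cdot 0\right) = - 203 \cdot 0 \left(1 + 0\right) = - 203 \cdot 0 \cdot 1 = \left(-203\right) 0 = 0$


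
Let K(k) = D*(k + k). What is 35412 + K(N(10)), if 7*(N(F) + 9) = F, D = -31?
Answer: 251170/7 ≈ 35881.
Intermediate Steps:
N(F) = -9 + F/7
K(k) = -62*k (K(k) = -31*(k + k) = -62*k)
35412 + K(N(10)) = 35412 - 62*(-9 + (⅐)*10) = 35412 - 62*(-9 + 10/7) = 35412 - 62*(-53/7) = 35412 + 3286/7 = 251170/7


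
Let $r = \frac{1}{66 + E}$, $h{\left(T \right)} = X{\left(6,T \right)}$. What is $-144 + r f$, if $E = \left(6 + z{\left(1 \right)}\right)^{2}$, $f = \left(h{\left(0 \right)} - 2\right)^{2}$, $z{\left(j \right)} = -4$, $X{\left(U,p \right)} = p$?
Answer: $- \frac{5038}{35} \approx -143.94$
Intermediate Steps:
$h{\left(T \right)} = T$
$f = 4$ ($f = \left(0 - 2\right)^{2} = \left(-2\right)^{2} = 4$)
$E = 4$ ($E = \left(6 - 4\right)^{2} = 2^{2} = 4$)
$r = \frac{1}{70}$ ($r = \frac{1}{66 + 4} = \frac{1}{70} \approx 0.014286$)
$-144 + r f = -144 + \frac{1}{70} \cdot 4 = -144 + \frac{2}{35} = - \frac{5038}{35}$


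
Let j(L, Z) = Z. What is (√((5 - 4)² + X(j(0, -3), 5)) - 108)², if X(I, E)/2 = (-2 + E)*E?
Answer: (108 - √31)² ≈ 10492.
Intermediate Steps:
X(I, E) = 2*E*(-2 + E) (X(I, E) = 2*((-2 + E)*E) = 2*(E*(-2 + E)) = 2*E*(-2 + E))
(√((5 - 4)² + X(j(0, -3), 5)) - 108)² = (√((5 - 4)² + 2*5*(-2 + 5)) - 108)² = (√(1² + 2*5*3) - 108)² = (√(1 + 30) - 108)² = (√31 - 108)² = (-108 + √31)²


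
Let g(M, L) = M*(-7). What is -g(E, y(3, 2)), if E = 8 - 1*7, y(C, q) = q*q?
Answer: 7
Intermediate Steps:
y(C, q) = q²
E = 1 (E = 8 - 7 = 1)
g(M, L) = -7*M
-g(E, y(3, 2)) = -(-7) = -1*(-7) = 7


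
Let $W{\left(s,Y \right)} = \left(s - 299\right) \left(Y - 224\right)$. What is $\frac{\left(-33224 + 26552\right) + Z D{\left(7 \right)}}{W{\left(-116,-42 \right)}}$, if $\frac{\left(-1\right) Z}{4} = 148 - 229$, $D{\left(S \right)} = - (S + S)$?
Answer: $- \frac{5604}{55195} \approx -0.10153$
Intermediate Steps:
$D{\left(S \right)} = - 2 S$
$Z = 324$ ($Z = - 4 \left(148 - 229\right) = \left(-4\right) \left(-81\right) = 324$)
$W{\left(s,Y \right)} = \left(-299 + s\right) \left(-224 + Y\right)$
$\frac{\left(-33224 + 26552\right) + Z D{\left(7 \right)}}{W{\left(-116,-42 \right)}} = \frac{\left(-33224 + 26552\right) + 324 \left(\left(-2\right) 7\right)}{66976 - -12558 - -25984 - -4872} = \frac{-6672 + 324 \left(-14\right)}{66976 + 12558 + 25984 + 4872} = \frac{-6672 - 4536}{110390} = \left(-11208\right) \frac{1}{110390} = - \frac{5604}{55195}$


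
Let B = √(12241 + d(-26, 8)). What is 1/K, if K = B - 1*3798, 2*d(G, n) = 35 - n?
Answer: -7596/28825099 - √49018/28825099 ≈ -0.00027120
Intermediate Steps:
d(G, n) = 35/2 - n/2 (d(G, n) = (35 - n)/2 = 35/2 - n/2)
B = √49018/2 (B = √(12241 + (35/2 - ½*8)) = √(12241 + (35/2 - 4)) = √(12241 + 27/2) = √(24509/2) = √49018/2 ≈ 110.70)
K = -3798 + √49018/2 (K = √49018/2 - 1*3798 = √49018/2 - 3798 = -3798 + √49018/2 ≈ -3687.3)
1/K = 1/(-3798 + √49018/2)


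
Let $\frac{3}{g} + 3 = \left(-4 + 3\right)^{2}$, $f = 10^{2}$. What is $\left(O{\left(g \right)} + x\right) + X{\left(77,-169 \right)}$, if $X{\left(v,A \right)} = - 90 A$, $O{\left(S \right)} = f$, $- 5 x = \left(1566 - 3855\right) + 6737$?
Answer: $\frac{72102}{5} \approx 14420.0$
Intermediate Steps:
$x = - \frac{4448}{5}$ ($x = - \frac{\left(1566 - 3855\right) + 6737}{5} = - \frac{-2289 + 6737}{5} = \left(- \frac{1}{5}\right) 4448 = - \frac{4448}{5} \approx -889.6$)
$f = 100$
$g = - \frac{3}{2}$ ($g = \frac{3}{-3 + \left(-4 + 3\right)^{2}} = \frac{3}{-3 + \left(-1\right)^{2}} = \frac{3}{-3 + 1} = \frac{3}{-2} = 3 \left(- \frac{1}{2}\right) = - \frac{3}{2} \approx -1.5$)
$O{\left(S \right)} = 100$
$\left(O{\left(g \right)} + x\right) + X{\left(77,-169 \right)} = \left(100 - \frac{4448}{5}\right) - -15210 = - \frac{3948}{5} + 15210 = \frac{72102}{5}$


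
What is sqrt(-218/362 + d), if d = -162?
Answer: I*sqrt(5327011)/181 ≈ 12.752*I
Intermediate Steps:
sqrt(-218/362 + d) = sqrt(-218/362 - 162) = sqrt(-218*1/362 - 162) = sqrt(-109/181 - 162) = sqrt(-29431/181) = I*sqrt(5327011)/181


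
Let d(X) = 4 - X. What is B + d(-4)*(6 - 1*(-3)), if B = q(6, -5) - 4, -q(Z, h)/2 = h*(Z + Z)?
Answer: 188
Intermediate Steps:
q(Z, h) = -4*Z*h (q(Z, h) = -2*h*(Z + Z) = -2*h*2*Z = -4*Z*h)
B = 116 (B = -4*6*(-5) - 4 = 120 - 4 = 116)
B + d(-4)*(6 - 1*(-3)) = 116 + (4 - 1*(-4))*(6 - 1*(-3)) = 116 + (4 + 4)*(6 + 3) = 116 + 8*9 = 116 + 72 = 188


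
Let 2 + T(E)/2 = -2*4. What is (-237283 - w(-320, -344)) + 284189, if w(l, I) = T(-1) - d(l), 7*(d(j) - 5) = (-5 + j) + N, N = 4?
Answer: 328196/7 ≈ 46885.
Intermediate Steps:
d(j) = 34/7 + j/7 (d(j) = 5 + ((-5 + j) + 4)/7 = 5 + (-1 + j)/7 = 5 + (-⅐ + j/7) = 34/7 + j/7)
T(E) = -20 (T(E) = -4 + 2*(-2*4) = -4 + 2*(-8) = -4 - 16 = -20)
w(l, I) = -174/7 - l/7 (w(l, I) = -20 - (34/7 + l/7) = -20 + (-34/7 - l/7) = -174/7 - l/7)
(-237283 - w(-320, -344)) + 284189 = (-237283 - (-174/7 - ⅐*(-320))) + 284189 = (-237283 - (-174/7 + 320/7)) + 284189 = (-237283 - 1*146/7) + 284189 = (-237283 - 146/7) + 284189 = -1661127/7 + 284189 = 328196/7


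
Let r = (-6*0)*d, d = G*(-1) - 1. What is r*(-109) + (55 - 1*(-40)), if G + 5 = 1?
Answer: 95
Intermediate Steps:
G = -4 (G = -5 + 1 = -4)
d = 3 (d = -4*(-1) - 1 = 4 - 1 = 3)
r = 0 (r = -6*0*3 = 0*3 = 0)
r*(-109) + (55 - 1*(-40)) = 0*(-109) + (55 - 1*(-40)) = 0 + (55 + 40) = 0 + 95 = 95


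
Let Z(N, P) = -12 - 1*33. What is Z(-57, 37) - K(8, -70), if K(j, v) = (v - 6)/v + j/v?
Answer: -1609/35 ≈ -45.971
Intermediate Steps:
Z(N, P) = -45 (Z(N, P) = -12 - 33 = -45)
K(j, v) = j/v + (-6 + v)/v (K(j, v) = (-6 + v)/v + j/v = j/v + (-6 + v)/v)
Z(-57, 37) - K(8, -70) = -45 - (-6 + 8 - 70)/(-70) = -45 - (-1)*(-68)/70 = -45 - 1*34/35 = -45 - 34/35 = -1609/35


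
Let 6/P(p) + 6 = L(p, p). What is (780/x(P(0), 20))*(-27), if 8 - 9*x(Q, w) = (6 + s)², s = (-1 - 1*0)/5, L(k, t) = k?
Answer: 4738500/641 ≈ 7392.4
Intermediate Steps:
P(p) = 6/(-6 + p)
s = -⅕ (s = (-1 + 0)*(⅕) = -1*⅕ = -⅕ ≈ -0.20000)
x(Q, w) = -641/225 (x(Q, w) = 8/9 - (6 - ⅕)²/9 = 8/9 - (29/5)²/9 = 8/9 - ⅑*841/25 = 8/9 - 841/225 = -641/225)
(780/x(P(0), 20))*(-27) = (780/(-641/225))*(-27) = (780*(-225/641))*(-27) = -175500/641*(-27) = 4738500/641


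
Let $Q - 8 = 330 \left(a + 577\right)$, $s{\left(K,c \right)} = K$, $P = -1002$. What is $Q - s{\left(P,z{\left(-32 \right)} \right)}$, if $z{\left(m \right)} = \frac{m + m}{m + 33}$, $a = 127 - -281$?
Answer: $326060$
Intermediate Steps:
$a = 408$ ($a = 127 + 281 = 408$)
$z{\left(m \right)} = \frac{2 m}{33 + m}$
$Q = 325058$ ($Q = 8 + 330 \left(408 + 577\right) = 8 + 330 \cdot 985 = 8 + 325050 = 325058$)
$Q - s{\left(P,z{\left(-32 \right)} \right)} = 325058 - -1002 = 325058 + 1002 = 326060$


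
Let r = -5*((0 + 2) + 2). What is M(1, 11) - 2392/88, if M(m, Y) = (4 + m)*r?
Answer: -1399/11 ≈ -127.18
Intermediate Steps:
r = -20 (r = -5*(2 + 2) = -5*4 = -20)
M(m, Y) = -80 - 20*m (M(m, Y) = (4 + m)*(-20) = -80 - 20*m)
M(1, 11) - 2392/88 = (-80 - 20*1) - 2392/88 = (-80 - 20) - 2392/88 = -100 - 46*13/22 = -100 - 299/11 = -1399/11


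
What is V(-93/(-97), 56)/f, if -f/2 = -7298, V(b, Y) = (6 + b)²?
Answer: 455625/137333764 ≈ 0.0033176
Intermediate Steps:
f = 14596 (f = -2*(-7298) = 14596)
V(-93/(-97), 56)/f = (6 - 93/(-97))²/14596 = (6 - 93*(-1/97))²*(1/14596) = (6 + 93/97)²*(1/14596) = (675/97)²*(1/14596) = (455625/9409)*(1/14596) = 455625/137333764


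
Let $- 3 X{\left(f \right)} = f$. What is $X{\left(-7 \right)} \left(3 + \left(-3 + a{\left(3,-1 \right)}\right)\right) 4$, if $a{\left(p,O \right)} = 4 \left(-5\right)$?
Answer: $- \frac{560}{3} \approx -186.67$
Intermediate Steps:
$a{\left(p,O \right)} = -20$
$X{\left(f \right)} = - \frac{f}{3}$
$X{\left(-7 \right)} \left(3 + \left(-3 + a{\left(3,-1 \right)}\right)\right) 4 = \left(- \frac{1}{3}\right) \left(-7\right) \left(3 - 23\right) 4 = \frac{7 \left(3 - 23\right) 4}{3} = \frac{7 \left(\left(-20\right) 4\right)}{3} = \frac{7}{3} \left(-80\right) = - \frac{560}{3}$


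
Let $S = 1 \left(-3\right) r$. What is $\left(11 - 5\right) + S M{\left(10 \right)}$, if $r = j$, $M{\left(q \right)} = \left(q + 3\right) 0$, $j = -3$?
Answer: $6$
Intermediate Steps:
$M{\left(q \right)} = 0$ ($M{\left(q \right)} = \left(3 + q\right) 0 = 0$)
$r = -3$
$S = 9$ ($S = 1 \left(-3\right) \left(-3\right) = \left(-3\right) \left(-3\right) = 9$)
$\left(11 - 5\right) + S M{\left(10 \right)} = \left(11 - 5\right) + 9 \cdot 0 = 6 + 0 = 6$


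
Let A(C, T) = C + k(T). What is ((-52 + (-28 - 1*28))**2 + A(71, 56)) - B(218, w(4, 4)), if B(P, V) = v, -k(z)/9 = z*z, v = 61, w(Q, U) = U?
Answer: -16550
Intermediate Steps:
k(z) = -9*z**2 (k(z) = -9*z*z = -9*z**2)
A(C, T) = C - 9*T**2
B(P, V) = 61
((-52 + (-28 - 1*28))**2 + A(71, 56)) - B(218, w(4, 4)) = ((-52 + (-28 - 1*28))**2 + (71 - 9*56**2)) - 1*61 = ((-52 + (-28 - 28))**2 + (71 - 9*3136)) - 61 = ((-52 - 56)**2 + (71 - 28224)) - 61 = ((-108)**2 - 28153) - 61 = (11664 - 28153) - 61 = -16489 - 61 = -16550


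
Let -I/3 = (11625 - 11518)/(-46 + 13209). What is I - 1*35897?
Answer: -472512532/13163 ≈ -35897.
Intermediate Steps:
I = -321/13163 (I = -3*(11625 - 11518)/(-46 + 13209) = -321/13163 ≈ -0.024387)
I - 1*35897 = -321/13163 - 1*35897 = -321/13163 - 35897 = -472512532/13163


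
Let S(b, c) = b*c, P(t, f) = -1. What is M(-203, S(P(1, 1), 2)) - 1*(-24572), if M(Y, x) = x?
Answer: 24570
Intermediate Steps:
M(-203, S(P(1, 1), 2)) - 1*(-24572) = -1*2 - 1*(-24572) = -2 + 24572 = 24570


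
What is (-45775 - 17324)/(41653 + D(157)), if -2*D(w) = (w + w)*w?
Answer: -21033/5668 ≈ -3.7108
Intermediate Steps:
D(w) = -w**2 (D(w) = -(w + w)*w/2 = -2*w*w/2 = -w**2)
(-45775 - 17324)/(41653 + D(157)) = (-45775 - 17324)/(41653 - 1*157**2) = -63099/(41653 - 1*24649) = -63099/(41653 - 24649) = -63099/17004 = -63099*1/17004 = -21033/5668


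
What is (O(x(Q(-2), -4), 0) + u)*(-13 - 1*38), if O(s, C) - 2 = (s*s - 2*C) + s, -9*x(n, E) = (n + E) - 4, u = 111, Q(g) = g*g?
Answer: -156485/27 ≈ -5795.7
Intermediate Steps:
Q(g) = g**2
x(n, E) = 4/9 - E/9 - n/9 (x(n, E) = -((n + E) - 4)/9 = -((E + n) - 4)/9 = -(-4 + E + n)/9 = 4/9 - E/9 - n/9)
O(s, C) = 2 + s + s**2 - 2*C (O(s, C) = 2 + ((s*s - 2*C) + s) = 2 + ((s**2 - 2*C) + s) = 2 + (s + s**2 - 2*C) = 2 + s + s**2 - 2*C)
(O(x(Q(-2), -4), 0) + u)*(-13 - 1*38) = ((2 + (4/9 - 1/9*(-4) - 1/9*(-2)**2) + (4/9 - 1/9*(-4) - 1/9*(-2)**2)**2 - 2*0) + 111)*(-13 - 1*38) = ((2 + (4/9 + 4/9 - 1/9*4) + (4/9 + 4/9 - 1/9*4)**2 + 0) + 111)*(-13 - 38) = ((2 + (4/9 + 4/9 - 4/9) + (4/9 + 4/9 - 4/9)**2 + 0) + 111)*(-51) = ((2 + 4/9 + (4/9)**2 + 0) + 111)*(-51) = ((2 + 4/9 + 16/81 + 0) + 111)*(-51) = (214/81 + 111)*(-51) = (9205/81)*(-51) = -156485/27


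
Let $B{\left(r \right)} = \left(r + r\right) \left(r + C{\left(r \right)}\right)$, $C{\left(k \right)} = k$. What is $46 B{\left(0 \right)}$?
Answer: $0$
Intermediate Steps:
$B{\left(r \right)} = 4 r^{2}$ ($B{\left(r \right)} = \left(r + r\right) \left(r + r\right) = 2 r 2 r = 4 r^{2}$)
$46 B{\left(0 \right)} = 46 \cdot 4 \cdot 0^{2} = 46 \cdot 4 \cdot 0 = 46 \cdot 0 = 0$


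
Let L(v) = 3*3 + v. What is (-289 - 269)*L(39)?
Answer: -26784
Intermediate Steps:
L(v) = 9 + v
(-289 - 269)*L(39) = (-289 - 269)*(9 + 39) = -558*48 = -26784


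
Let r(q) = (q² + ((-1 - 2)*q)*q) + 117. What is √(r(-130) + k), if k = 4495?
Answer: 2*I*√7297 ≈ 170.84*I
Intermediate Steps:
r(q) = 117 - 2*q² (r(q) = (q² + (-3*q)*q) + 117 = (q² - 3*q²) + 117 = -2*q² + 117 = 117 - 2*q²)
√(r(-130) + k) = √((117 - 2*(-130)²) + 4495) = √((117 - 2*16900) + 4495) = √((117 - 33800) + 4495) = √(-33683 + 4495) = √(-29188) = 2*I*√7297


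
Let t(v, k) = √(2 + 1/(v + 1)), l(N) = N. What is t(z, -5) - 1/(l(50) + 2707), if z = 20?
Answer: -1/2757 + √903/21 ≈ 1.4306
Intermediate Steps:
t(v, k) = √(2 + 1/(1 + v))
t(z, -5) - 1/(l(50) + 2707) = √((3 + 2*20)/(1 + 20)) - 1/(50 + 2707) = √((3 + 40)/21) - 1/2757 = √((1/21)*43) - 1*1/2757 = √(43/21) - 1/2757 = √903/21 - 1/2757 = -1/2757 + √903/21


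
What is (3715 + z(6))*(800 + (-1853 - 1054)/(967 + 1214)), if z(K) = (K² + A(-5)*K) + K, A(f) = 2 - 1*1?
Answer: 2184914453/727 ≈ 3.0054e+6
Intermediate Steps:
A(f) = 1 (A(f) = 2 - 1 = 1)
z(K) = K² + 2*K (z(K) = (K² + 1*K) + K = (K² + K) + K = (K + K²) + K = K² + 2*K)
(3715 + z(6))*(800 + (-1853 - 1054)/(967 + 1214)) = (3715 + 6*(2 + 6))*(800 + (-1853 - 1054)/(967 + 1214)) = (3715 + 6*8)*(800 - 2907/2181) = (3715 + 48)*(800 - 2907*1/2181) = 3763*(800 - 969/727) = 3763*(580631/727) = 2184914453/727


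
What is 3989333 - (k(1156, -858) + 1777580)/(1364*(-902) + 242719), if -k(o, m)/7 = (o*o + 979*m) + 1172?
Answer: 562842781385/141087 ≈ 3.9893e+6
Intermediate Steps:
k(o, m) = -8204 - 6853*m - 7*o**2 (k(o, m) = -7*((o*o + 979*m) + 1172) = -7*((o**2 + 979*m) + 1172) = -7*(1172 + o**2 + 979*m) = -8204 - 6853*m - 7*o**2)
3989333 - (k(1156, -858) + 1777580)/(1364*(-902) + 242719) = 3989333 - ((-8204 - 6853*(-858) - 7*1156**2) + 1777580)/(1364*(-902) + 242719) = 3989333 - ((-8204 + 5879874 - 7*1336336) + 1777580)/(-1230328 + 242719) = 3989333 - ((-8204 + 5879874 - 9354352) + 1777580)/(-987609) = 3989333 - (-3482682 + 1777580)*(-1)/987609 = 3989333 - (-1705102)*(-1)/987609 = 3989333 - 1*243586/141087 = 3989333 - 243586/141087 = 562842781385/141087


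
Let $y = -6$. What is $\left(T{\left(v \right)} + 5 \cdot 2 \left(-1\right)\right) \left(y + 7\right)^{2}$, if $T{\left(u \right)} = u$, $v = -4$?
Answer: $-14$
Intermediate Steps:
$\left(T{\left(v \right)} + 5 \cdot 2 \left(-1\right)\right) \left(y + 7\right)^{2} = \left(-4 + 5 \cdot 2 \left(-1\right)\right) \left(-6 + 7\right)^{2} = \left(-4 + 10 \left(-1\right)\right) 1^{2} = \left(-4 - 10\right) 1 = \left(-14\right) 1 = -14$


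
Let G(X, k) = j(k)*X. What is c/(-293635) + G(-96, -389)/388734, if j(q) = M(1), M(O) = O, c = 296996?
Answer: -19246772004/19024318015 ≈ -1.0117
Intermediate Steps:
j(q) = 1
G(X, k) = X (G(X, k) = 1*X = X)
c/(-293635) + G(-96, -389)/388734 = 296996/(-293635) - 96/388734 = 296996*(-1/293635) - 96*1/388734 = -296996/293635 - 16/64789 = -19246772004/19024318015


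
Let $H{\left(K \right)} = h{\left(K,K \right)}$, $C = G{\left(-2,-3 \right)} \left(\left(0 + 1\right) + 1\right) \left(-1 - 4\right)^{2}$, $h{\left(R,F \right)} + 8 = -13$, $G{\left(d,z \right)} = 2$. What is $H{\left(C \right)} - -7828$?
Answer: $7807$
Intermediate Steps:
$h{\left(R,F \right)} = -21$ ($h{\left(R,F \right)} = -8 - 13 = -21$)
$C = 100$ ($C = 2 \left(\left(0 + 1\right) + 1\right) \left(-1 - 4\right)^{2} = 2 \left(1 + 1\right) \left(-5\right)^{2} = 2 \cdot 2 \cdot 25 = 4 \cdot 25 = 100$)
$H{\left(K \right)} = -21$
$H{\left(C \right)} - -7828 = -21 - -7828 = -21 + 7828 = 7807$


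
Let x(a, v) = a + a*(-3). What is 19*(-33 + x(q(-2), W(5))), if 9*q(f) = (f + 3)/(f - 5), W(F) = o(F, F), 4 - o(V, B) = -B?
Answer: -39463/63 ≈ -626.40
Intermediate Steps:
o(V, B) = 4 + B (o(V, B) = 4 - (-1)*B = 4 + B)
W(F) = 4 + F
q(f) = (3 + f)/(9*(-5 + f)) (q(f) = ((f + 3)/(f - 5))/9 = ((3 + f)/(-5 + f))/9 = (3 + f)/(9*(-5 + f)))
x(a, v) = -2*a (x(a, v) = a - 3*a = -2*a)
19*(-33 + x(q(-2), W(5))) = 19*(-33 - 2*(3 - 2)/(9*(-5 - 2))) = 19*(-33 - 2/(9*(-7))) = 19*(-33 - 2*(-1)/(9*7)) = 19*(-33 - 2*(-1/63)) = 19*(-33 + 2/63) = 19*(-2077/63) = -39463/63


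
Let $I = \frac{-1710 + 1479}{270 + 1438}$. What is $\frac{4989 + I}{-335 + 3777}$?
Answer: $\frac{1217283}{839848} \approx 1.4494$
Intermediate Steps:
$I = - \frac{33}{244}$ ($I = - \frac{231}{1708} = \left(-231\right) \frac{1}{1708} = - \frac{33}{244} \approx -0.13525$)
$\frac{4989 + I}{-335 + 3777} = \frac{4989 - \frac{33}{244}}{-335 + 3777} = \frac{1217283}{244 \cdot 3442} = \frac{1217283}{244} \cdot \frac{1}{3442} = \frac{1217283}{839848}$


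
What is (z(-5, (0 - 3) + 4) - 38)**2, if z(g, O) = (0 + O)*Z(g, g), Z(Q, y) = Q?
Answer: 1849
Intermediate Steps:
z(g, O) = O*g (z(g, O) = (0 + O)*g = O*g)
(z(-5, (0 - 3) + 4) - 38)**2 = (((0 - 3) + 4)*(-5) - 38)**2 = ((-3 + 4)*(-5) - 38)**2 = (1*(-5) - 38)**2 = (-5 - 38)**2 = (-43)**2 = 1849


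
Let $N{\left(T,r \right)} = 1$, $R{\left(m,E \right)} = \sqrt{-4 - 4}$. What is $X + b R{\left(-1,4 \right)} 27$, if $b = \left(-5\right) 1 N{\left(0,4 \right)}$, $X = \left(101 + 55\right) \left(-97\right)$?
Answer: $-15132 - 270 i \sqrt{2} \approx -15132.0 - 381.84 i$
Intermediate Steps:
$R{\left(m,E \right)} = 2 i \sqrt{2}$ ($R{\left(m,E \right)} = \sqrt{-8} = 2 i \sqrt{2}$)
$X = -15132$ ($X = 156 \left(-97\right) = -15132$)
$b = -5$ ($b = \left(-5\right) 1 \cdot 1 = \left(-5\right) 1 = -5$)
$X + b R{\left(-1,4 \right)} 27 = -15132 + - 5 \cdot 2 i \sqrt{2} \cdot 27 = -15132 + - 10 i \sqrt{2} \cdot 27 = -15132 - 270 i \sqrt{2}$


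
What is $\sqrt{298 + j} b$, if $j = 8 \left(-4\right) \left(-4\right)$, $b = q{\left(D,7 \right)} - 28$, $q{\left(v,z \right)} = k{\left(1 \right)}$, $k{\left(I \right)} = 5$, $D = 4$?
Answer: $- 23 \sqrt{426} \approx -474.71$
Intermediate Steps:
$q{\left(v,z \right)} = 5$
$b = -23$ ($b = 5 - 28 = -23$)
$j = 128$ ($j = \left(-32\right) \left(-4\right) = 128$)
$\sqrt{298 + j} b = \sqrt{298 + 128} \left(-23\right) = \sqrt{426} \left(-23\right) = - 23 \sqrt{426}$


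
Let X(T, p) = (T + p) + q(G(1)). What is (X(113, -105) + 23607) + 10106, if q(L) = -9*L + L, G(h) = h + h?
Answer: 33705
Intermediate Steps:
G(h) = 2*h
q(L) = -8*L
X(T, p) = -16 + T + p (X(T, p) = (T + p) - 16 = -16 + T + p)
(X(113, -105) + 23607) + 10106 = ((-16 + 113 - 105) + 23607) + 10106 = (-8 + 23607) + 10106 = 23599 + 10106 = 33705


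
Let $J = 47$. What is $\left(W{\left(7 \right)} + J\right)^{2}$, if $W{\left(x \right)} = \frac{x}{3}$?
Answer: $\frac{21904}{9} \approx 2433.8$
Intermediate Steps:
$W{\left(x \right)} = \frac{x}{3}$ ($W{\left(x \right)} = x \frac{1}{3} = \frac{x}{3}$)
$\left(W{\left(7 \right)} + J\right)^{2} = \left(\frac{1}{3} \cdot 7 + 47\right)^{2} = \left(\frac{7}{3} + 47\right)^{2} = \left(\frac{148}{3}\right)^{2} = \frac{21904}{9}$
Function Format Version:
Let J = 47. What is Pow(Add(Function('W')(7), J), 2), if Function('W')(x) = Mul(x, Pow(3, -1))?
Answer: Rational(21904, 9) ≈ 2433.8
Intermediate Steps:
Function('W')(x) = Mul(Rational(1, 3), x) (Function('W')(x) = Mul(x, Rational(1, 3)) = Mul(Rational(1, 3), x))
Pow(Add(Function('W')(7), J), 2) = Pow(Add(Mul(Rational(1, 3), 7), 47), 2) = Pow(Add(Rational(7, 3), 47), 2) = Pow(Rational(148, 3), 2) = Rational(21904, 9)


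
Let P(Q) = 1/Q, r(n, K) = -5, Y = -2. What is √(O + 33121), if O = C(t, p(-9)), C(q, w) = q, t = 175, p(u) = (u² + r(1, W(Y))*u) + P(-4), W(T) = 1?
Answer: 4*√2081 ≈ 182.47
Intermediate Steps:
p(u) = -¼ + u² - 5*u (p(u) = (u² - 5*u) + 1/(-4) = (u² - 5*u) - ¼ = -¼ + u² - 5*u)
O = 175
√(O + 33121) = √(175 + 33121) = √33296 = 4*√2081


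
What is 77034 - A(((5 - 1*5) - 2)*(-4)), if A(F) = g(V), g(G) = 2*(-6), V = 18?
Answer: 77046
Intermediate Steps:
g(G) = -12
A(F) = -12
77034 - A(((5 - 1*5) - 2)*(-4)) = 77034 - 1*(-12) = 77034 + 12 = 77046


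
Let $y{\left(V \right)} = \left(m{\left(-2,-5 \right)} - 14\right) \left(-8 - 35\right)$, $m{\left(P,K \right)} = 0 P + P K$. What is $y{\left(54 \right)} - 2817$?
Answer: $-2645$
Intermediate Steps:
$m{\left(P,K \right)} = K P$ ($m{\left(P,K \right)} = 0 + K P = K P$)
$y{\left(V \right)} = 172$ ($y{\left(V \right)} = \left(\left(-5\right) \left(-2\right) - 14\right) \left(-8 - 35\right) = \left(10 - 14\right) \left(-43\right) = \left(-4\right) \left(-43\right) = 172$)
$y{\left(54 \right)} - 2817 = 172 - 2817 = -2645$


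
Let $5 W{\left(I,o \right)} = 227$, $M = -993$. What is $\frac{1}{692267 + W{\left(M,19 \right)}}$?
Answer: $\frac{5}{3461562} \approx 1.4444 \cdot 10^{-6}$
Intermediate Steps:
$W{\left(I,o \right)} = \frac{227}{5}$ ($W{\left(I,o \right)} = \frac{1}{5} \cdot 227 = \frac{227}{5}$)
$\frac{1}{692267 + W{\left(M,19 \right)}} = \frac{1}{692267 + \frac{227}{5}} = \frac{1}{\frac{3461562}{5}} = \frac{5}{3461562}$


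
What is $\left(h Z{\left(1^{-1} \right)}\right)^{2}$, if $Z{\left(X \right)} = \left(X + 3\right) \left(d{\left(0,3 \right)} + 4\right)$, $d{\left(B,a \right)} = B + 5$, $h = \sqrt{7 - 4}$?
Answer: $3888$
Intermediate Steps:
$h = \sqrt{3} \approx 1.732$
$d{\left(B,a \right)} = 5 + B$
$Z{\left(X \right)} = 27 + 9 X$ ($Z{\left(X \right)} = \left(X + 3\right) \left(\left(5 + 0\right) + 4\right) = \left(3 + X\right) \left(5 + 4\right) = \left(3 + X\right) 9 = 27 + 9 X$)
$\left(h Z{\left(1^{-1} \right)}\right)^{2} = \left(\sqrt{3} \left(27 + \frac{9}{1}\right)\right)^{2} = \left(\sqrt{3} \left(27 + 9 \cdot 1\right)\right)^{2} = \left(\sqrt{3} \left(27 + 9\right)\right)^{2} = \left(\sqrt{3} \cdot 36\right)^{2} = \left(36 \sqrt{3}\right)^{2} = 3888$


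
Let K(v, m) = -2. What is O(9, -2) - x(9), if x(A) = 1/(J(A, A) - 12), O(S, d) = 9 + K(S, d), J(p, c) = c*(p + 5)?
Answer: 797/114 ≈ 6.9912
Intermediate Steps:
J(p, c) = c*(5 + p)
O(S, d) = 7 (O(S, d) = 9 - 2 = 7)
x(A) = 1/(-12 + A*(5 + A)) (x(A) = 1/(A*(5 + A) - 12) = 1/(-12 + A*(5 + A)))
O(9, -2) - x(9) = 7 - 1/(-12 + 9*(5 + 9)) = 7 - 1/(-12 + 9*14) = 7 - 1/(-12 + 126) = 7 - 1/114 = 797/114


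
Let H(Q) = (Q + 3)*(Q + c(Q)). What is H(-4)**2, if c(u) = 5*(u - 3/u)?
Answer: 6561/16 ≈ 410.06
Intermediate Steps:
c(u) = -15/u + 5*u
H(Q) = (3 + Q)*(-15/Q + 6*Q) (H(Q) = (Q + 3)*(Q + (-15/Q + 5*Q)) = (3 + Q)*(-15/Q + 6*Q))
H(-4)**2 = (-15 - 45/(-4) + 6*(-4)**2 + 18*(-4))**2 = (-15 - 45*(-1/4) + 6*16 - 72)**2 = (-15 + 45/4 + 96 - 72)**2 = (81/4)**2 = 6561/16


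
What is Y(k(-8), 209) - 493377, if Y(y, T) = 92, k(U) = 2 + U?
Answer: -493285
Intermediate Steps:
Y(k(-8), 209) - 493377 = 92 - 493377 = -493285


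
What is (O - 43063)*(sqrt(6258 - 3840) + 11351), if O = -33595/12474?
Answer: -6097773738407/12474 - 537201457*sqrt(2418)/12474 ≈ -4.9096e+8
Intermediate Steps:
O = -33595/12474 (O = -33595*1/12474 = -33595/12474 ≈ -2.6932)
(O - 43063)*(sqrt(6258 - 3840) + 11351) = (-33595/12474 - 43063)*(sqrt(6258 - 3840) + 11351) = -537201457*(sqrt(2418) + 11351)/12474 = -537201457*(11351 + sqrt(2418))/12474 = -6097773738407/12474 - 537201457*sqrt(2418)/12474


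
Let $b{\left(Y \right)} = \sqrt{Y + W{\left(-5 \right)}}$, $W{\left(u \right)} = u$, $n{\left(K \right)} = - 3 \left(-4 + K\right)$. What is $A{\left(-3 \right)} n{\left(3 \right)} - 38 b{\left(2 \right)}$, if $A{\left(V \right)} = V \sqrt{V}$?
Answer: $- 47 i \sqrt{3} \approx - 81.406 i$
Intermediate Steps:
$n{\left(K \right)} = 12 - 3 K$
$A{\left(V \right)} = V^{\frac{3}{2}}$
$b{\left(Y \right)} = \sqrt{-5 + Y}$ ($b{\left(Y \right)} = \sqrt{Y - 5} = \sqrt{-5 + Y}$)
$A{\left(-3 \right)} n{\left(3 \right)} - 38 b{\left(2 \right)} = \left(-3\right)^{\frac{3}{2}} \left(12 - 9\right) - 38 \sqrt{-5 + 2} = - 3 i \sqrt{3} \left(12 - 9\right) - 38 \sqrt{-3} = - 3 i \sqrt{3} \cdot 3 - 38 i \sqrt{3} = - 9 i \sqrt{3} - 38 i \sqrt{3} = - 47 i \sqrt{3}$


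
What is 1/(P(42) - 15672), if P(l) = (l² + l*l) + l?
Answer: -1/12102 ≈ -8.2631e-5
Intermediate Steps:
P(l) = l + 2*l² (P(l) = (l² + l²) + l = 2*l² + l = l + 2*l²)
1/(P(42) - 15672) = 1/(42*(1 + 2*42) - 15672) = 1/(42*(1 + 84) - 15672) = 1/(42*85 - 15672) = 1/(3570 - 15672) = 1/(-12102) = -1/12102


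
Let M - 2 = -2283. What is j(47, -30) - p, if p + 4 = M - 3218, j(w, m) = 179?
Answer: 5682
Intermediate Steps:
M = -2281 (M = 2 - 2283 = -2281)
p = -5503 (p = -4 + (-2281 - 3218) = -4 - 5499 = -5503)
j(47, -30) - p = 179 - 1*(-5503) = 179 + 5503 = 5682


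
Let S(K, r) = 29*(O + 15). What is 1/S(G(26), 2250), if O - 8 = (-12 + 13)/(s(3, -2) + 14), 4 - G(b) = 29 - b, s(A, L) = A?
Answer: 17/11368 ≈ 0.0014954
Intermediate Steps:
G(b) = -25 + b (G(b) = 4 - (29 - b) = 4 + (-29 + b) = -25 + b)
O = 137/17 (O = 8 + (-12 + 13)/(3 + 14) = 8 + 1/17 = 137/17 ≈ 8.0588)
S(K, r) = 11368/17 (S(K, r) = 29*(137/17 + 15) = 29*(392/17) = 11368/17)
1/S(G(26), 2250) = 1/(11368/17) = 17/11368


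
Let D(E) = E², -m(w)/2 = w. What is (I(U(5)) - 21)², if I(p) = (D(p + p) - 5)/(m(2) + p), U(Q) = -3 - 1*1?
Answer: 51529/64 ≈ 805.14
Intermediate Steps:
m(w) = -2*w
U(Q) = -4 (U(Q) = -3 - 1 = -4)
I(p) = (-5 + 4*p²)/(-4 + p) (I(p) = ((p + p)² - 5)/(-2*2 + p) = ((2*p)² - 5)/(-4 + p) = (4*p² - 5)/(-4 + p) = (-5 + 4*p²)/(-4 + p))
(I(U(5)) - 21)² = ((-5 + 4*(-4)²)/(-4 - 4) - 21)² = ((-5 + 4*16)/(-8) - 21)² = (-(-5 + 64)/8 - 21)² = (-⅛*59 - 21)² = (-59/8 - 21)² = (-227/8)² = 51529/64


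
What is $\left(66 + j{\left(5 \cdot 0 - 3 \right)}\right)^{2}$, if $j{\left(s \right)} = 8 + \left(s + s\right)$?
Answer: $4624$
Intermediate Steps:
$j{\left(s \right)} = 8 + 2 s$
$\left(66 + j{\left(5 \cdot 0 - 3 \right)}\right)^{2} = \left(66 + \left(8 + 2 \left(5 \cdot 0 - 3\right)\right)\right)^{2} = \left(66 + \left(8 + 2 \left(0 - 3\right)\right)\right)^{2} = \left(66 + \left(8 + 2 \left(-3\right)\right)\right)^{2} = \left(66 + \left(8 - 6\right)\right)^{2} = \left(66 + 2\right)^{2} = 68^{2} = 4624$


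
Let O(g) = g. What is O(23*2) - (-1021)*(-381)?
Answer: -388955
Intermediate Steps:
O(23*2) - (-1021)*(-381) = 23*2 - (-1021)*(-381) = 46 - 1*389001 = 46 - 389001 = -388955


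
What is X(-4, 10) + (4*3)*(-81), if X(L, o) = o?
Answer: -962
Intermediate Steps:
X(-4, 10) + (4*3)*(-81) = 10 + (4*3)*(-81) = 10 + 12*(-81) = 10 - 972 = -962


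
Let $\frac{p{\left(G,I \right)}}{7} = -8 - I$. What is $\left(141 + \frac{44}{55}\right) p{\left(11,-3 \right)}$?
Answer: $-4963$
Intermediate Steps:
$p{\left(G,I \right)} = -56 - 7 I$ ($p{\left(G,I \right)} = 7 \left(-8 - I\right) = -56 - 7 I$)
$\left(141 + \frac{44}{55}\right) p{\left(11,-3 \right)} = \left(141 + \frac{44}{55}\right) \left(-56 - -21\right) = \left(141 + 44 \cdot \frac{1}{55}\right) \left(-56 + 21\right) = \left(141 + \frac{4}{5}\right) \left(-35\right) = \frac{709}{5} \left(-35\right) = -4963$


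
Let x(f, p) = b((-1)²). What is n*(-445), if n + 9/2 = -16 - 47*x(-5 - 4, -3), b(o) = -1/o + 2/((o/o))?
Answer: 60075/2 ≈ 30038.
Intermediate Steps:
b(o) = 2 - 1/o (b(o) = -1/o + 2/1 = -1/o + 2*1 = -1/o + 2 = 2 - 1/o)
x(f, p) = 1 (x(f, p) = 2 - 1/((-1)²) = 2 - 1/1 = 2 - 1*1 = 2 - 1 = 1)
n = -135/2 (n = -9/2 + (-16 - 47*1) = -9/2 + (-16 - 47) = -9/2 - 63 = -135/2 ≈ -67.500)
n*(-445) = -135/2*(-445) = 60075/2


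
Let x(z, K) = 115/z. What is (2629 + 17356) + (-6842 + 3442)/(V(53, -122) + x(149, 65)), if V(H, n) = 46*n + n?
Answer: 17072712835/854251 ≈ 19986.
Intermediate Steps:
V(H, n) = 47*n
(2629 + 17356) + (-6842 + 3442)/(V(53, -122) + x(149, 65)) = (2629 + 17356) + (-6842 + 3442)/(47*(-122) + 115/149) = 19985 - 3400/(-5734 + 115*(1/149)) = 19985 - 3400/(-5734 + 115/149) = 19985 - 3400/(-854251/149) = 19985 - 3400*(-149/854251) = 19985 + 506600/854251 = 17072712835/854251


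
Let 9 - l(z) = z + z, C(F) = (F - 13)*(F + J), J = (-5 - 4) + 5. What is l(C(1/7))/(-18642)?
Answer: 1473/304486 ≈ 0.0048377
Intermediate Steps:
J = -4 (J = -9 + 5 = -4)
C(F) = (-13 + F)*(-4 + F) (C(F) = (F - 13)*(F - 4) = (-13 + F)*(-4 + F))
l(z) = 9 - 2*z (l(z) = 9 - (z + z) = 9 - 2*z)
l(C(1/7))/(-18642) = (9 - 2*(52 + (1/7)² - 17/7))/(-18642) = (9 - 2*(52 + (⅐)² - 17*⅐))*(-1/18642) = (9 - 2*(52 + 1/49 - 17/7))*(-1/18642) = (9 - 2*2430/49)*(-1/18642) = (9 - 4860/49)*(-1/18642) = -4419/49*(-1/18642) = 1473/304486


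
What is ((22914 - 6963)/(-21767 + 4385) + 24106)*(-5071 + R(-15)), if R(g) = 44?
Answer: -702095185869/5794 ≈ -1.2118e+8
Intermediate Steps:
((22914 - 6963)/(-21767 + 4385) + 24106)*(-5071 + R(-15)) = ((22914 - 6963)/(-21767 + 4385) + 24106)*(-5071 + 44) = (15951/(-17382) + 24106)*(-5027) = (15951*(-1/17382) + 24106)*(-5027) = (-5317/5794 + 24106)*(-5027) = (139664847/5794)*(-5027) = -702095185869/5794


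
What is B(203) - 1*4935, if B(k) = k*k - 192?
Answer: 36082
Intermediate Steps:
B(k) = -192 + k² (B(k) = k² - 192 = -192 + k²)
B(203) - 1*4935 = (-192 + 203²) - 1*4935 = (-192 + 41209) - 4935 = 41017 - 4935 = 36082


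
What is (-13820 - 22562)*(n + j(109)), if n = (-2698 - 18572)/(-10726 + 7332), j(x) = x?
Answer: -7116610256/1697 ≈ -4.1936e+6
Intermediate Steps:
n = 10635/1697 (n = -21270/(-3394) = -21270*(-1/3394) = 10635/1697 ≈ 6.2669)
(-13820 - 22562)*(n + j(109)) = (-13820 - 22562)*(10635/1697 + 109) = -36382*195608/1697 = -7116610256/1697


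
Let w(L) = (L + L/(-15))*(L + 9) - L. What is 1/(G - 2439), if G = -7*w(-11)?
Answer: -15/39896 ≈ -0.00037598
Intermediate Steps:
w(L) = -L + 14*L*(9 + L)/15 (w(L) = (L + L*(-1/15))*(9 + L) - L = (L - L/15)*(9 + L) - L = (14*L/15)*(9 + L) - L = 14*L*(9 + L)/15 - L = -L + 14*L*(9 + L)/15)
G = -3311/15 (G = -7*(-11)*(111 + 14*(-11))/15 = -7*(-11)*(111 - 154)/15 = -7*(-11)*(-43)/15 = -7*473/15 = -3311/15 ≈ -220.73)
1/(G - 2439) = 1/(-3311/15 - 2439) = 1/(-39896/15) = -15/39896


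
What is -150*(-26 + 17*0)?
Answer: 3900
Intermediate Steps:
-150*(-26 + 17*0) = -150*(-26 + 0) = -150*(-26) = 3900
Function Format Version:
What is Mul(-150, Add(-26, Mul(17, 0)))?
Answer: 3900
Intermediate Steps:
Mul(-150, Add(-26, Mul(17, 0))) = Mul(-150, Add(-26, 0)) = Mul(-150, -26) = 3900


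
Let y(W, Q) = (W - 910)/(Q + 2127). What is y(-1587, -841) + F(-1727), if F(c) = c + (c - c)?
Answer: -2223419/1286 ≈ -1728.9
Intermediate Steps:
F(c) = c (F(c) = c + 0 = c)
y(W, Q) = (-910 + W)/(2127 + Q)
y(-1587, -841) + F(-1727) = (-910 - 1587)/(2127 - 841) - 1727 = -2497/1286 - 1727 = -2223419/1286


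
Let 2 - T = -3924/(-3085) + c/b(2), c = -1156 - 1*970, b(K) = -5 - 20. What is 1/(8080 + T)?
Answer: 15425/123333488 ≈ 0.00012507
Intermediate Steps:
b(K) = -25
c = -2126 (c = -1156 - 970 = -2126)
T = -1300512/15425 (T = 2 - (-3924/(-3085) - 2126/(-25)) = 2 - (-3924*(-1/3085) - 2126*(-1/25)) = 2 - (3924/3085 + 2126/25) = 2 - 1*1331362/15425 = 2 - 1331362/15425 = -1300512/15425 ≈ -84.312)
1/(8080 + T) = 1/(8080 - 1300512/15425) = 1/(123333488/15425) = 15425/123333488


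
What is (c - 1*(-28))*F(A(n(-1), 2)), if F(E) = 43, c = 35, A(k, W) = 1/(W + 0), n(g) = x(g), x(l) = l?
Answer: 2709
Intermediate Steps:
n(g) = g
A(k, W) = 1/W
(c - 1*(-28))*F(A(n(-1), 2)) = (35 - 1*(-28))*43 = (35 + 28)*43 = 63*43 = 2709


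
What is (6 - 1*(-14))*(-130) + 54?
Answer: -2546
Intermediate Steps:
(6 - 1*(-14))*(-130) + 54 = (6 + 14)*(-130) + 54 = 20*(-130) + 54 = -2600 + 54 = -2546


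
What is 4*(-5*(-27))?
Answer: 540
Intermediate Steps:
4*(-5*(-27)) = 4*135 = 540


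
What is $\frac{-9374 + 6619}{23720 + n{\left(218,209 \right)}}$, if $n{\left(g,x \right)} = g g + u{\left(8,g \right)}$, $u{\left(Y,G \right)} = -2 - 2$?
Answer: $- \frac{551}{14248} \approx -0.038672$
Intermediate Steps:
$u{\left(Y,G \right)} = -4$ ($u{\left(Y,G \right)} = -2 - 2 = -4$)
$n{\left(g,x \right)} = -4 + g^{2}$ ($n{\left(g,x \right)} = g g - 4 = g^{2} - 4 = -4 + g^{2}$)
$\frac{-9374 + 6619}{23720 + n{\left(218,209 \right)}} = \frac{-9374 + 6619}{23720 - \left(4 - 218^{2}\right)} = - \frac{2755}{23720 + \left(-4 + 47524\right)} = - \frac{2755}{23720 + 47520} = - \frac{2755}{71240} = \left(-2755\right) \frac{1}{71240} = - \frac{551}{14248}$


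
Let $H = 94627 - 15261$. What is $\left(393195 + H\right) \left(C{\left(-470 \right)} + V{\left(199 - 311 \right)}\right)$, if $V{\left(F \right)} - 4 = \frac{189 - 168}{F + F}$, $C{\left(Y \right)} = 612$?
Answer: $\frac{9313704749}{32} \approx 2.9105 \cdot 10^{8}$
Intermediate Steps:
$V{\left(F \right)} = 4 + \frac{21}{2 F}$ ($V{\left(F \right)} = 4 + \frac{189 - 168}{F + F} = 4 + \frac{21}{2 F}$)
$H = 79366$ ($H = 94627 - 15261 = 79366$)
$\left(393195 + H\right) \left(C{\left(-470 \right)} + V{\left(199 - 311 \right)}\right) = \left(393195 + 79366\right) \left(612 + \left(4 + \frac{21}{2 \left(199 - 311\right)}\right)\right) = 472561 \left(612 + \left(4 + \frac{21}{2 \left(199 - 311\right)}\right)\right) = 472561 \left(612 + \left(4 + \frac{21}{2 \left(-112\right)}\right)\right) = 472561 \left(612 + \left(4 + \frac{21}{2} \left(- \frac{1}{112}\right)\right)\right) = 472561 \left(612 + \left(4 - \frac{3}{32}\right)\right) = 472561 \left(612 + \frac{125}{32}\right) = 472561 \cdot \frac{19709}{32} = \frac{9313704749}{32}$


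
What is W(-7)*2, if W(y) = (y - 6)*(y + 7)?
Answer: 0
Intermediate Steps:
W(y) = (-6 + y)*(7 + y)
W(-7)*2 = (-42 - 7 + (-7)²)*2 = (-42 - 7 + 49)*2 = 0*2 = 0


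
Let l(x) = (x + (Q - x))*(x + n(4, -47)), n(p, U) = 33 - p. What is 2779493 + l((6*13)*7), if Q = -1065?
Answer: 2167118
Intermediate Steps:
l(x) = -30885 - 1065*x (l(x) = (x + (-1065 - x))*(x + (33 - 1*4)) = -1065*(x + (33 - 4)) = -1065*(x + 29) = -1065*(29 + x) = -30885 - 1065*x)
2779493 + l((6*13)*7) = 2779493 + (-30885 - 1065*6*13*7) = 2779493 + (-30885 - 83070*7) = 2779493 + (-30885 - 1065*546) = 2779493 + (-30885 - 581490) = 2779493 - 612375 = 2167118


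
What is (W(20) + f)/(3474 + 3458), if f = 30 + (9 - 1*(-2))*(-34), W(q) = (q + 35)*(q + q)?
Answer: 464/1733 ≈ 0.26774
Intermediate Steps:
W(q) = 2*q*(35 + q) (W(q) = (35 + q)*(2*q) = 2*q*(35 + q))
f = -344 (f = 30 + (9 + 2)*(-34) = 30 + 11*(-34) = 30 - 374 = -344)
(W(20) + f)/(3474 + 3458) = (2*20*(35 + 20) - 344)/(3474 + 3458) = (2*20*55 - 344)/6932 = (2200 - 344)*(1/6932) = 1856*(1/6932) = 464/1733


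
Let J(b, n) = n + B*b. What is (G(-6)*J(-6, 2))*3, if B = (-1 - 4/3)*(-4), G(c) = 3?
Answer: -486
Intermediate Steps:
B = 28/3 (B = (-1 - 4*⅓)*(-4) = (-1 - 4/3)*(-4) = -7/3*(-4) = 28/3 ≈ 9.3333)
J(b, n) = n + 28*b/3
(G(-6)*J(-6, 2))*3 = (3*(2 + (28/3)*(-6)))*3 = (3*(2 - 56))*3 = (3*(-54))*3 = -162*3 = -486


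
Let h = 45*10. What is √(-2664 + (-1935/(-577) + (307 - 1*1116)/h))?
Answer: I*√797764404022/17310 ≈ 51.599*I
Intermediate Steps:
h = 450
√(-2664 + (-1935/(-577) + (307 - 1*1116)/h)) = √(-2664 + (-1935/(-577) + (307 - 1*1116)/450)) = √(-2664 + (-1935*(-1/577) + (307 - 1116)*(1/450))) = √(-2664 + (1935/577 - 809*1/450)) = √(-2664 + (1935/577 - 809/450)) = √(-2664 + 403957/259650) = √(-691303643/259650) = I*√797764404022/17310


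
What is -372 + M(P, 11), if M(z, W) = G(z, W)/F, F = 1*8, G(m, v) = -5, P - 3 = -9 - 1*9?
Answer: -2981/8 ≈ -372.63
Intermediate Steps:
P = -15 (P = 3 + (-9 - 1*9) = 3 + (-9 - 9) = 3 - 18 = -15)
F = 8
M(z, W) = -5/8
-372 + M(P, 11) = -372 - 5/8 = -2981/8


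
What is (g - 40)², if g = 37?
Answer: 9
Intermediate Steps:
(g - 40)² = (37 - 40)² = (-3)² = 9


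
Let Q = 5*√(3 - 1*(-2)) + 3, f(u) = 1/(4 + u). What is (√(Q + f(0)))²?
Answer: 13/4 + 5*√5 ≈ 14.430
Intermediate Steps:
Q = 3 + 5*√5 (Q = 5*√(3 + 2) + 3 = 5*√5 + 3 = 3 + 5*√5 ≈ 14.180)
(√(Q + f(0)))² = (√((3 + 5*√5) + 1/(4 + 0)))² = (√((3 + 5*√5) + 1/4))² = (√((3 + 5*√5) + ¼))² = (√(13/4 + 5*√5))² = 13/4 + 5*√5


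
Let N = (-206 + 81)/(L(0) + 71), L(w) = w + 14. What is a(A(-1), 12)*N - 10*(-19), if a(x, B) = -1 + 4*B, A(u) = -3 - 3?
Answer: 2055/17 ≈ 120.88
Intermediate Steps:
A(u) = -6
L(w) = 14 + w
N = -25/17 (N = (-206 + 81)/((14 + 0) + 71) = -125/(14 + 71) = -125/85 = -125*1/85 = -25/17 ≈ -1.4706)
a(A(-1), 12)*N - 10*(-19) = (-1 + 4*12)*(-25/17) - 10*(-19) = (-1 + 48)*(-25/17) + 190 = 47*(-25/17) + 190 = -1175/17 + 190 = 2055/17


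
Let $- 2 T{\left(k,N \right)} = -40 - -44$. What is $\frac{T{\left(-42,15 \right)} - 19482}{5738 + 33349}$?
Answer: $- \frac{19484}{39087} \approx -0.49848$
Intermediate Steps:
$T{\left(k,N \right)} = -2$ ($T{\left(k,N \right)} = - \frac{-40 - -44}{2} = - \frac{-40 + 44}{2} = \left(- \frac{1}{2}\right) 4 = -2$)
$\frac{T{\left(-42,15 \right)} - 19482}{5738 + 33349} = \frac{-2 - 19482}{5738 + 33349} = - \frac{19484}{39087}$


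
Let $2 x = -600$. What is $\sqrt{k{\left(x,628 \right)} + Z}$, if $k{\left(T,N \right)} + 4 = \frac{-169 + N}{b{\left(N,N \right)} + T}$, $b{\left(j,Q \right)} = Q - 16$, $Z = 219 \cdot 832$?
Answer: $\frac{\sqrt{492683594}}{52} \approx 426.86$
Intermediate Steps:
$Z = 182208$
$x = -300$ ($x = \frac{1}{2} \left(-600\right) = -300$)
$b{\left(j,Q \right)} = -16 + Q$
$k{\left(T,N \right)} = -4 + \frac{-169 + N}{-16 + N + T}$ ($k{\left(T,N \right)} = -4 + \frac{-169 + N}{\left(-16 + N\right) + T} = -4 + \frac{-169 + N}{-16 + N + T}$)
$\sqrt{k{\left(x,628 \right)} + Z} = \sqrt{\frac{-105 - -1200 - 1884}{-16 + 628 - 300} + 182208} = \sqrt{\frac{-105 + 1200 - 1884}{312} + 182208} = \sqrt{\frac{1}{312} \left(-789\right) + 182208} = \sqrt{- \frac{263}{104} + 182208} = \sqrt{\frac{18949369}{104}} = \frac{\sqrt{492683594}}{52}$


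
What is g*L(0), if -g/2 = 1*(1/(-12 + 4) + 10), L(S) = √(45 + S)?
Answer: -237*√5/4 ≈ -132.49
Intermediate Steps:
g = -79/4 (g = -2*(1/(-12 + 4) + 10) = -2*(1/(-8) + 10) = -2*(-⅛ + 10) = -2*79/8 = -79/4 ≈ -19.750)
g*L(0) = -79*√(45 + 0)/4 = -237*√5/4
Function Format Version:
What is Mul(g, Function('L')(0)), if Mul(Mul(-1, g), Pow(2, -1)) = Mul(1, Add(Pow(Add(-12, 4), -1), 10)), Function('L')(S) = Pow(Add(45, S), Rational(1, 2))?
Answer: Mul(Rational(-237, 4), Pow(5, Rational(1, 2))) ≈ -132.49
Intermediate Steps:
g = Rational(-79, 4) (g = Mul(-2, Mul(1, Add(Pow(Add(-12, 4), -1), 10))) = Mul(-2, Mul(1, Add(Pow(-8, -1), 10))) = Mul(-2, Mul(1, Add(Rational(-1, 8), 10))) = Mul(-2, Mul(1, Rational(79, 8))) = Mul(-2, Rational(79, 8)) = Rational(-79, 4) ≈ -19.750)
Mul(g, Function('L')(0)) = Mul(Rational(-79, 4), Pow(Add(45, 0), Rational(1, 2))) = Mul(Rational(-79, 4), Pow(45, Rational(1, 2))) = Mul(Rational(-79, 4), Mul(3, Pow(5, Rational(1, 2)))) = Mul(Rational(-237, 4), Pow(5, Rational(1, 2)))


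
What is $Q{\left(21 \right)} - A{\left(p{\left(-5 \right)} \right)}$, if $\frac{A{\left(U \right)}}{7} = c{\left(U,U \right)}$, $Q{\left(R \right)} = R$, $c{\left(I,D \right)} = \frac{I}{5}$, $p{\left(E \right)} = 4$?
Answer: $\frac{77}{5} \approx 15.4$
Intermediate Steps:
$c{\left(I,D \right)} = \frac{I}{5}$ ($c{\left(I,D \right)} = I \frac{1}{5} = \frac{I}{5}$)
$A{\left(U \right)} = \frac{7 U}{5}$ ($A{\left(U \right)} = 7 \frac{U}{5} = \frac{7 U}{5}$)
$Q{\left(21 \right)} - A{\left(p{\left(-5 \right)} \right)} = 21 - \frac{7}{5} \cdot 4 = 21 - \frac{28}{5} = \frac{77}{5}$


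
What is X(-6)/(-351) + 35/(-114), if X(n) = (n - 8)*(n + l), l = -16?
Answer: -15799/13338 ≈ -1.1845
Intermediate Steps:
X(n) = (-16 + n)*(-8 + n) (X(n) = (n - 8)*(n - 16) = (-8 + n)*(-16 + n) = (-16 + n)*(-8 + n))
X(-6)/(-351) + 35/(-114) = (128 + (-6)² - 24*(-6))/(-351) + 35/(-114) = (128 + 36 + 144)*(-1/351) + 35*(-1/114) = 308*(-1/351) - 35/114 = -308/351 - 35/114 = -15799/13338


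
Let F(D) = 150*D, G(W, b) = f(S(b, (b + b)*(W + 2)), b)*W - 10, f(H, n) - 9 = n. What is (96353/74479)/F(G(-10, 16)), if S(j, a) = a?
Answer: -96353/2904681000 ≈ -3.3172e-5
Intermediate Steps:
f(H, n) = 9 + n
G(W, b) = -10 + W*(9 + b) (G(W, b) = (9 + b)*W - 10 = W*(9 + b) - 10 = -10 + W*(9 + b))
(96353/74479)/F(G(-10, 16)) = (96353/74479)/((150*(-10 - 10*(9 + 16)))) = (96353*(1/74479))/((150*(-10 - 10*25))) = 96353/(74479*((150*(-10 - 250)))) = 96353/(74479*((150*(-260)))) = (96353/74479)/(-39000) = (96353/74479)*(-1/39000) = -96353/2904681000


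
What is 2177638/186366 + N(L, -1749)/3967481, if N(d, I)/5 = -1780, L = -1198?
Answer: 4319039366239/369701782023 ≈ 11.682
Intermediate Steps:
N(d, I) = -8900 (N(d, I) = 5*(-1780) = -8900)
2177638/186366 + N(L, -1749)/3967481 = 2177638/186366 - 8900/3967481 = 2177638*(1/186366) - 8900*1/3967481 = 1088819/93183 - 8900/3967481 = 4319039366239/369701782023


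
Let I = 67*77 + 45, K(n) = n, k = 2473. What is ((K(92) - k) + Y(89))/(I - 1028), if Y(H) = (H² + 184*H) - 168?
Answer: 5437/1044 ≈ 5.2079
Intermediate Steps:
Y(H) = -168 + H² + 184*H
I = 5204 (I = 5159 + 45 = 5204)
((K(92) - k) + Y(89))/(I - 1028) = ((92 - 1*2473) + (-168 + 89² + 184*89))/(5204 - 1028) = ((92 - 2473) + (-168 + 7921 + 16376))/4176 = (-2381 + 24129)*(1/4176) = 21748*(1/4176) = 5437/1044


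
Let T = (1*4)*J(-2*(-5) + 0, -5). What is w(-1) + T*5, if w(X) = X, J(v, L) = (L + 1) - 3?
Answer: -141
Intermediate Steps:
J(v, L) = -2 + L (J(v, L) = (1 + L) - 3 = -2 + L)
T = -28 (T = (1*4)*(-2 - 5) = 4*(-7) = -28)
w(-1) + T*5 = -1 - 28*5 = -1 - 140 = -141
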